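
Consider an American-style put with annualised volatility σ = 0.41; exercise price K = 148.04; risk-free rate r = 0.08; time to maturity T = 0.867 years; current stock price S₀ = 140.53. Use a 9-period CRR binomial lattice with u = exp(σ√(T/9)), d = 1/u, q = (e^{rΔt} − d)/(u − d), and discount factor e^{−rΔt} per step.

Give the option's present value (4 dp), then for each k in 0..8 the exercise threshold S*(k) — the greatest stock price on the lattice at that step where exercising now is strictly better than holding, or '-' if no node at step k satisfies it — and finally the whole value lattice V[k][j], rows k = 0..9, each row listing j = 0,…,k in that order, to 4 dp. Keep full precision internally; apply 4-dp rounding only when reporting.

price = 21.5376
boundary = - - - 95.9338 84.4707 95.9338 108.9526 95.9338 108.9526
tree:
21.5376
29.8122 13.5488
40.0536 19.9736 7.2968
52.1062 28.5523 11.6548 3.0265
63.5693 39.3766 18.1079 5.3450 0.7414
73.6628 52.1062 27.1837 9.2601 1.4900 0.0000
82.5501 63.5693 39.0874 15.6323 2.9943 0.0000 0.0000
90.3755 73.6628 52.1062 25.4326 6.0174 0.0000 0.0000 0.0000
97.2659 82.5501 63.5693 39.0874 12.0928 0.0000 0.0000 0.0000 0.0000
103.3329 90.3755 73.6628 52.1062 24.3020 0.0000 0.0000 0.0000 0.0000 0.0000

params: Δt=0.09633 u=1.13571 d=0.88051 q=0.49855 e^(-rΔt)=0.99232
t_9 payoffs: 103.3329 90.3755 73.6628 52.1062 24.3020 0.0000 0.0000 0.0000 0.0000 0.0000
t_8: node(8,0) S=50.7741 payoff=97.2659 vs cont=96.1293 → 97.2659 [stop]  node(8,1) S=65.4899 payoff=82.5501 vs cont=81.4136 → 82.5501 [stop]  node(8,2) S=84.4707 payoff=63.5693 vs cont=62.4328 → 63.5693 [stop]  node(8,3) S=108.9526 payoff=39.0874 vs cont=37.9509 → 39.0874 [stop]  node(8,4) S=140.5300 payoff=7.5100 vs cont=12.0928 → 12.0928 [wait]  node(8,5) S=181.2594 payoff=0.0000 vs cont=0.0000 → 0.0000 [wait]  node(8,6) S=233.7934 payoff=0.0000 vs cont=0.0000 → 0.0000 [wait]  node(8,7) S=301.5531 payoff=0.0000 vs cont=0.0000 → 0.0000 [wait]  node(8,8) S=388.9515 payoff=0.0000 vs cont=0.0000 → 0.0000 [wait]  ⇒ S*(8)=108.9526
t_7: node(7,0) S=57.6645 payoff=90.3755 vs cont=89.2390 → 90.3755 [stop]  node(7,1) S=74.3772 payoff=73.6628 vs cont=72.5263 → 73.6628 [stop]  node(7,2) S=95.9338 payoff=52.1062 vs cont=50.9697 → 52.1062 [stop]  node(7,3) S=123.7380 payoff=24.3020 vs cont=25.4326 → 25.4326 [wait]  node(7,4) S=159.6007 payoff=0.0000 vs cont=6.0174 → 6.0174 [wait]  node(7,5) S=205.8574 payoff=0.0000 vs cont=0.0000 → 0.0000 [wait]  node(7,6) S=265.5205 payoff=0.0000 vs cont=0.0000 → 0.0000 [wait]  node(7,7) S=342.4756 payoff=0.0000 vs cont=0.0000 → 0.0000 [wait]  ⇒ S*(7)=95.9338
t_6: node(6,0) S=65.4899 payoff=82.5501 vs cont=81.4136 → 82.5501 [stop]  node(6,1) S=84.4707 payoff=63.5693 vs cont=62.4328 → 63.5693 [stop]  node(6,2) S=108.9526 payoff=39.0874 vs cont=38.5103 → 39.0874 [stop]  node(6,3) S=140.5300 payoff=7.5100 vs cont=15.6323 → 15.6323 [wait]  node(6,4) S=181.2594 payoff=0.0000 vs cont=2.9943 → 2.9943 [wait]  node(6,5) S=233.7934 payoff=0.0000 vs cont=0.0000 → 0.0000 [wait]  node(6,6) S=301.5531 payoff=0.0000 vs cont=0.0000 → 0.0000 [wait]  ⇒ S*(6)=108.9526
t_5: node(5,0) S=74.3772 payoff=73.6628 vs cont=72.5263 → 73.6628 [stop]  node(5,1) S=95.9338 payoff=52.1062 vs cont=50.9697 → 52.1062 [stop]  node(5,2) S=123.7380 payoff=24.3020 vs cont=27.1837 → 27.1837 [wait]  node(5,3) S=159.6007 payoff=0.0000 vs cont=9.2601 → 9.2601 [wait]  node(5,4) S=205.8574 payoff=0.0000 vs cont=1.4900 → 1.4900 [wait]  node(5,5) S=265.5205 payoff=0.0000 vs cont=0.0000 → 0.0000 [wait]  ⇒ S*(5)=95.9338
t_4: node(4,0) S=84.4707 payoff=63.5693 vs cont=62.4328 → 63.5693 [stop]  node(4,1) S=108.9526 payoff=39.0874 vs cont=39.3766 → 39.3766 [wait]  node(4,2) S=140.5300 payoff=7.5100 vs cont=18.1079 → 18.1079 [wait]  node(4,3) S=181.2594 payoff=0.0000 vs cont=5.3450 → 5.3450 [wait]  node(4,4) S=233.7934 payoff=0.0000 vs cont=0.7414 → 0.7414 [wait]  ⇒ S*(4)=84.4707
t_3: node(3,0) S=95.9338 payoff=52.1062 vs cont=51.1127 → 52.1062 [stop]  node(3,1) S=123.7380 payoff=24.3020 vs cont=28.5523 → 28.5523 [wait]  node(3,2) S=159.6007 payoff=0.0000 vs cont=11.6548 → 11.6548 [wait]  node(3,3) S=205.8574 payoff=0.0000 vs cont=3.0265 → 3.0265 [wait]  ⇒ S*(3)=95.9338
t_2: node(2,0) S=108.9526 payoff=39.0874 vs cont=40.0536 → 40.0536 [wait]  node(2,1) S=140.5300 payoff=7.5100 vs cont=19.9736 → 19.9736 [wait]  node(2,2) S=181.2594 payoff=0.0000 vs cont=7.2968 → 7.2968 [wait]  ⇒ S*(2)=-
t_1: node(1,0) S=123.7380 payoff=24.3020 vs cont=29.8122 → 29.8122 [wait]  node(1,1) S=159.6007 payoff=0.0000 vs cont=13.5488 → 13.5488 [wait]  ⇒ S*(1)=-
t_0: node(0,0) S=140.5300 payoff=7.5100 vs cont=21.5376 → 21.5376 [wait]  ⇒ S*(0)=-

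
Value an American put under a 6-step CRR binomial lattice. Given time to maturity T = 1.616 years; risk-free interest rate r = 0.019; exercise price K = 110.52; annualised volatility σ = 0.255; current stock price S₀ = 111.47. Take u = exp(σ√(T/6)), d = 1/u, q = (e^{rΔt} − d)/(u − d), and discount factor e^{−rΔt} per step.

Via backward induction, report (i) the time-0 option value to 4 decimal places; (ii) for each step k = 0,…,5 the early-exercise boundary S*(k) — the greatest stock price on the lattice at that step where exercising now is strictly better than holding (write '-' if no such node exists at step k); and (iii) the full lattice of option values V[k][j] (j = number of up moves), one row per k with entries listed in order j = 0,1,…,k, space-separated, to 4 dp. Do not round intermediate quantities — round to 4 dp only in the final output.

price = 12.0007
boundary = - - - 74.9440 85.5481 97.6527
tree:
12.0007
17.9647 5.8270
25.8965 9.7751 1.7178
35.5760 15.9445 3.3611 0.0000
44.8657 24.9719 6.5763 0.0000 0.0000
53.0039 35.5760 12.8673 0.0000 0.0000 0.0000
60.1333 44.8657 24.9719 0.0000 0.0000 0.0000 0.0000

Δt=0.26933  u=1.14149  d=0.87604  q=0.48629  discount=0.99490
step 6 (expiry): payoffs max(K−S,0) = 60.1333 44.8657 24.9719 0.0000 0.0000 0.0000 0.0000
step 5: (k=5,j=0): S=57.5161, (K−S)⁺=53.0039, hold=52.4398 ⇒ V=53.0039 exercise | (k=5,j=1): S=74.9440, (K−S)⁺=35.5760, hold=35.0119 ⇒ V=35.5760 exercise | (k=5,j=2): S=97.6527, (K−S)⁺=12.8673, hold=12.7628 ⇒ V=12.8673 exercise | (k=5,j=3): S=127.2424, (K−S)⁺=0.0000, hold=0.0000 ⇒ V=0.0000 continue | (k=5,j=4): S=165.7980, (K−S)⁺=0.0000, hold=0.0000 ⇒ V=0.0000 continue | (k=5,j=5): S=216.0363, (K−S)⁺=0.0000, hold=0.0000 ⇒ V=0.0000 continue  boundary S*=97.6527
step 4: (k=4,j=0): S=65.6543, (K−S)⁺=44.8657, hold=44.3016 ⇒ V=44.8657 exercise | (k=4,j=1): S=85.5481, (K−S)⁺=24.9719, hold=24.4078 ⇒ V=24.9719 exercise | (k=4,j=2): S=111.4700, (K−S)⁺=0.0000, hold=6.5763 ⇒ V=6.5763 continue | (k=4,j=3): S=145.2464, (K−S)⁺=0.0000, hold=0.0000 ⇒ V=0.0000 continue | (k=4,j=4): S=189.2575, (K−S)⁺=0.0000, hold=0.0000 ⇒ V=0.0000 continue  boundary S*=85.5481
step 3: (k=3,j=0): S=74.9440, (K−S)⁺=35.5760, hold=35.0119 ⇒ V=35.5760 exercise | (k=3,j=1): S=97.6527, (K−S)⁺=12.8673, hold=15.9445 ⇒ V=15.9445 continue | (k=3,j=2): S=127.2424, (K−S)⁺=0.0000, hold=3.3611 ⇒ V=3.3611 continue | (k=3,j=3): S=165.7980, (K−S)⁺=0.0000, hold=0.0000 ⇒ V=0.0000 continue  boundary S*=74.9440
step 2: (k=2,j=0): S=85.5481, (K−S)⁺=24.9719, hold=25.8965 ⇒ V=25.8965 continue | (k=2,j=1): S=111.4700, (K−S)⁺=0.0000, hold=9.7751 ⇒ V=9.7751 continue | (k=2,j=2): S=145.2464, (K−S)⁺=0.0000, hold=1.7178 ⇒ V=1.7178 continue  boundary S*=-
step 1: (k=1,j=0): S=97.6527, (K−S)⁺=12.8673, hold=17.9647 ⇒ V=17.9647 continue | (k=1,j=1): S=127.2424, (K−S)⁺=0.0000, hold=5.8270 ⇒ V=5.8270 continue  boundary S*=-
step 0: (k=0,j=0): S=111.4700, (K−S)⁺=0.0000, hold=12.0007 ⇒ V=12.0007 continue  boundary S*=-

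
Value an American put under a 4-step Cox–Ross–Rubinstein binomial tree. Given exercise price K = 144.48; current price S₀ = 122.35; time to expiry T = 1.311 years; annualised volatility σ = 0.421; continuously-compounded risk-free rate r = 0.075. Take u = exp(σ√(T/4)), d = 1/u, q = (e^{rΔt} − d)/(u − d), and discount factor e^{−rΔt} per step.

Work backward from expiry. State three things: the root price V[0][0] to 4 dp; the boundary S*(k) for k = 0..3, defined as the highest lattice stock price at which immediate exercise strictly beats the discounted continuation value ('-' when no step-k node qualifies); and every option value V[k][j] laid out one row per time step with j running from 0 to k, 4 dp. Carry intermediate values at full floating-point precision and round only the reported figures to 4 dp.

price = 32.2123
boundary = - 96.1458 75.5538 96.1458
tree:
32.2123
48.3342 17.1424
68.9262 29.2624 5.4549
85.1079 48.3342 10.9871 0.0000
97.8238 68.9262 22.1300 0.0000 0.0000

Δt=0.32775, u=1.27255, d=0.78583, q=0.49116, disc=e^(-rΔt)=0.97572
k=4 terminal: V=max(K-S,0) → 97.8238 68.9262 22.1300 0.0000 0.0000
k=3: j=0 S=59.3721 intr=85.1079 cont=81.5997 V=85.1079[EX]; j=1 S=96.1458 intr=48.3342 cont=44.8260 V=48.3342[EX]; j=2 S=155.6961 intr=0.0000 cont=10.9871 V=10.9871[hold]; j=3 S=252.1304 intr=0.0000 cont=0.0000 V=0.0000[hold]  S*(3)=96.1458
k=2: j=0 S=75.5538 intr=68.9262 cont=65.4180 V=68.9262[EX]; j=1 S=122.3500 intr=22.1300 cont=29.2624 V=29.2624[hold]; j=2 S=198.1306 intr=0.0000 cont=5.4549 V=5.4549[hold]  S*(2)=75.5538
k=1: j=0 S=96.1458 intr=48.3342 cont=48.2441 V=48.3342[EX]; j=1 S=155.6961 intr=0.0000 cont=17.1424 V=17.1424[hold]  S*(1)=96.1458
k=0: j=0 S=122.3500 intr=22.1300 cont=32.2123 V=32.2123[hold]  S*(0)=-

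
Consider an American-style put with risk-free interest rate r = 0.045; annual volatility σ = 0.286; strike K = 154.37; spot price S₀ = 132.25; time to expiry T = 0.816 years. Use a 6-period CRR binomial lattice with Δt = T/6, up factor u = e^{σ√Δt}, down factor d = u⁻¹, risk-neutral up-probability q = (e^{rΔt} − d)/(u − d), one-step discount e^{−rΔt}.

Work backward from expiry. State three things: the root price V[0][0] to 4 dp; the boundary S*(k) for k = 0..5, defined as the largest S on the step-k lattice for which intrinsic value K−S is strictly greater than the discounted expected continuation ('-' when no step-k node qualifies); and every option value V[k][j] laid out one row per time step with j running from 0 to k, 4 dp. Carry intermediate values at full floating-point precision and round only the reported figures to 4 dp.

price = 25.7090
boundary = - - 107.0987 119.0118 107.0987 119.0118
tree:
25.7090
35.6005 16.2378
47.2713 24.4900 8.2728
57.9919 35.3582 14.0377 2.6709
67.6393 47.2713 22.9388 5.4038 0.0000
76.3211 57.9919 35.3582 10.9331 0.0000 0.0000
84.1338 67.6393 47.2713 22.1200 0.0000 0.0000 0.0000

params: Δt=0.13600 u=1.11123 d=0.89990 q=0.50270 e^(-rΔt)=0.99390
t_6 payoffs: 84.1338 67.6393 47.2713 22.1200 0.0000 0.0000 0.0000
t_5: node(5,0) S=78.0489 payoff=76.3211 vs cont=75.3792 → 76.3211 [stop]  node(5,1) S=96.3781 payoff=57.9919 vs cont=57.0500 → 57.9919 [stop]  node(5,2) S=119.0118 payoff=35.3582 vs cont=34.4164 → 35.3582 [stop]  node(5,3) S=146.9608 payoff=7.4092 vs cont=10.9331 → 10.9331 [wait]  node(5,4) S=181.4734 payoff=0.0000 vs cont=0.0000 → 0.0000 [wait]  node(5,5) S=224.0910 payoff=0.0000 vs cont=0.0000 → 0.0000 [wait]  ⇒ S*(5)=119.0118
t_4: node(4,0) S=86.7307 payoff=67.6393 vs cont=66.6975 → 67.6393 [stop]  node(4,1) S=107.0987 payoff=47.2713 vs cont=46.3294 → 47.2713 [stop]  node(4,2) S=132.2500 payoff=22.1200 vs cont=22.9388 → 22.9388 [wait]  node(4,3) S=163.3079 payoff=0.0000 vs cont=5.4038 → 5.4038 [wait]  node(4,4) S=201.6595 payoff=0.0000 vs cont=0.0000 → 0.0000 [wait]  ⇒ S*(4)=107.0987
t_3: node(3,0) S=96.3781 payoff=57.9919 vs cont=57.0500 → 57.9919 [stop]  node(3,1) S=119.0118 payoff=35.3582 vs cont=34.8255 → 35.3582 [stop]  node(3,2) S=146.9608 payoff=7.4092 vs cont=14.0377 → 14.0377 [wait]  node(3,3) S=181.4734 payoff=0.0000 vs cont=2.6709 → 2.6709 [wait]  ⇒ S*(3)=119.0118
t_2: node(2,0) S=107.0987 payoff=47.2713 vs cont=46.3294 → 47.2713 [stop]  node(2,1) S=132.2500 payoff=22.1200 vs cont=24.4900 → 24.4900 [wait]  node(2,2) S=163.3079 payoff=0.0000 vs cont=8.2728 → 8.2728 [wait]  ⇒ S*(2)=107.0987
t_1: node(1,0) S=119.0118 payoff=35.3582 vs cont=35.6005 → 35.6005 [wait]  node(1,1) S=146.9608 payoff=7.4092 vs cont=16.2378 → 16.2378 [wait]  ⇒ S*(1)=-
t_0: node(0,0) S=132.2500 payoff=22.1200 vs cont=25.7090 → 25.7090 [wait]  ⇒ S*(0)=-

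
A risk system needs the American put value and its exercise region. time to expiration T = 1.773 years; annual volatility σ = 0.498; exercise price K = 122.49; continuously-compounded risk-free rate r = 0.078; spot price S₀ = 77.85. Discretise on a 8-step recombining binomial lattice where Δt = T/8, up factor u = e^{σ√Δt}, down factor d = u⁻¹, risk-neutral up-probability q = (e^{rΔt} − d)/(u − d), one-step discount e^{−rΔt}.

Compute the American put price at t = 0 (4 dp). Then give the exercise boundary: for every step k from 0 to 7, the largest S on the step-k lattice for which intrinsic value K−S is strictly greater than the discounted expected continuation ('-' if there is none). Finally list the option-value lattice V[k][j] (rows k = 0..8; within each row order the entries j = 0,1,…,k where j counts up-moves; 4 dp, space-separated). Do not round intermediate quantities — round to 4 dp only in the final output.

price = 46.9275
boundary = - 61.5802 48.7106 61.5802 48.7106 61.5802 77.8500 98.4184
tree:
46.9275
60.9098 33.3992
73.7794 45.9070 20.9847
83.9594 60.9098 31.2293 10.5844
92.0119 73.7794 44.7096 17.6760 3.2414
98.3815 83.9594 60.9098 28.6832 6.3240 0.0000
103.4199 92.0119 73.7794 44.6400 12.3381 0.0000 0.0000
107.4054 98.3815 83.9594 60.9098 24.0716 0.0000 0.0000 0.0000
110.5579 103.4199 92.0119 73.7794 44.6400 0.0000 0.0000 0.0000 0.0000

Δt=0.22162  u=1.26421  d=0.79101  q=0.47851  discount=0.98286
step 8 (expiry): payoffs max(K−S,0) = 110.5579 103.4199 92.0119 73.7794 44.6400 0.0000 0.0000 0.0000 0.0000
step 7: (k=7,j=0): S=15.0846, (K−S)⁺=107.4054, hold=105.3061 ⇒ V=107.4054 exercise | (k=7,j=1): S=24.1085, (K−S)⁺=98.3815, hold=96.2822 ⇒ V=98.3815 exercise | (k=7,j=2): S=38.5306, (K−S)⁺=83.9594, hold=81.8601 ⇒ V=83.9594 exercise | (k=7,j=3): S=61.5802, (K−S)⁺=60.9098, hold=58.8106 ⇒ V=60.9098 exercise | (k=7,j=4): S=98.4184, (K−S)⁺=24.0716, hold=22.8805 ⇒ V=24.0716 exercise | (k=7,j=5): S=157.2938, (K−S)⁺=0.0000, hold=0.0000 ⇒ V=0.0000 continue | (k=7,j=6): S=251.3893, (K−S)⁺=0.0000, hold=0.0000 ⇒ V=0.0000 continue | (k=7,j=7): S=401.7743, (K−S)⁺=0.0000, hold=0.0000 ⇒ V=0.0000 continue  boundary S*=98.4184
step 6: (k=6,j=0): S=19.0701, (K−S)⁺=103.4199, hold=101.3207 ⇒ V=103.4199 exercise | (k=6,j=1): S=30.4781, (K−S)⁺=92.0119, hold=89.9126 ⇒ V=92.0119 exercise | (k=6,j=2): S=48.7106, (K−S)⁺=73.7794, hold=71.6802 ⇒ V=73.7794 exercise | (k=6,j=3): S=77.8500, (K−S)⁺=44.6400, hold=42.5407 ⇒ V=44.6400 exercise | (k=6,j=4): S=124.4211, (K−S)⁺=0.0000, hold=12.3381 ⇒ V=12.3381 continue | (k=6,j=5): S=198.8516, (K−S)⁺=0.0000, hold=0.0000 ⇒ V=0.0000 continue | (k=6,j=6): S=317.8077, (K−S)⁺=0.0000, hold=0.0000 ⇒ V=0.0000 continue  boundary S*=77.8500
step 5: (k=5,j=0): S=24.1085, (K−S)⁺=98.3815, hold=96.2822 ⇒ V=98.3815 exercise | (k=5,j=1): S=38.5306, (K−S)⁺=83.9594, hold=81.8601 ⇒ V=83.9594 exercise | (k=5,j=2): S=61.5802, (K−S)⁺=60.9098, hold=58.8106 ⇒ V=60.9098 exercise | (k=5,j=3): S=98.4184, (K−S)⁺=24.0716, hold=28.6832 ⇒ V=28.6832 continue | (k=5,j=4): S=157.2938, (K−S)⁺=0.0000, hold=6.3240 ⇒ V=6.3240 continue | (k=5,j=5): S=251.3893, (K−S)⁺=0.0000, hold=0.0000 ⇒ V=0.0000 continue  boundary S*=61.5802
step 4: (k=4,j=0): S=30.4781, (K−S)⁺=92.0119, hold=89.9126 ⇒ V=92.0119 exercise | (k=4,j=1): S=48.7106, (K−S)⁺=73.7794, hold=71.6802 ⇒ V=73.7794 exercise | (k=4,j=2): S=77.8500, (K−S)⁺=44.6400, hold=44.7096 ⇒ V=44.7096 continue | (k=4,j=3): S=124.4211, (K−S)⁺=0.0000, hold=17.6760 ⇒ V=17.6760 continue | (k=4,j=4): S=198.8516, (K−S)⁺=0.0000, hold=3.2414 ⇒ V=3.2414 continue  boundary S*=48.7106
step 3: (k=3,j=0): S=38.5306, (K−S)⁺=83.9594, hold=81.8601 ⇒ V=83.9594 exercise | (k=3,j=1): S=61.5802, (K−S)⁺=60.9098, hold=58.8433 ⇒ V=60.9098 exercise | (k=3,j=2): S=98.4184, (K−S)⁺=24.0716, hold=31.2293 ⇒ V=31.2293 continue | (k=3,j=3): S=157.2938, (K−S)⁺=0.0000, hold=10.5844 ⇒ V=10.5844 continue  boundary S*=61.5802
step 2: (k=2,j=0): S=48.7106, (K−S)⁺=73.7794, hold=71.6802 ⇒ V=73.7794 exercise | (k=2,j=1): S=77.8500, (K−S)⁺=44.6400, hold=45.9070 ⇒ V=45.9070 continue | (k=2,j=2): S=124.4211, (K−S)⁺=0.0000, hold=20.9847 ⇒ V=20.9847 continue  boundary S*=48.7106
step 1: (k=1,j=0): S=61.5802, (K−S)⁺=60.9098, hold=59.4065 ⇒ V=60.9098 exercise | (k=1,j=1): S=98.4184, (K−S)⁺=24.0716, hold=33.3992 ⇒ V=33.3992 continue  boundary S*=61.5802
step 0: (k=0,j=0): S=77.8500, (K−S)⁺=44.6400, hold=46.9275 ⇒ V=46.9275 continue  boundary S*=-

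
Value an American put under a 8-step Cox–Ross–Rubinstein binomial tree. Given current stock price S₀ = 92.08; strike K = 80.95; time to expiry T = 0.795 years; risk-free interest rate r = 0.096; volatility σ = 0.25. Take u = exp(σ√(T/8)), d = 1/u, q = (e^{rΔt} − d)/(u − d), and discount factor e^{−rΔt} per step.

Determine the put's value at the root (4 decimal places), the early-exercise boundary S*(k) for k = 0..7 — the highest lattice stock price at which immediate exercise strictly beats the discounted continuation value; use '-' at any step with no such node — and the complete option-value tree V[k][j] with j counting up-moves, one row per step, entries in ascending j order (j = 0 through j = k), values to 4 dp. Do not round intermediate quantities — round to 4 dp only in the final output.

price = 2.0388
boundary = - - - - 67.1830 62.0916 67.1830 72.6918
tree:
2.0388
3.4369 0.8889
5.6441 1.6256 0.2798
8.9824 2.9124 0.5630 0.0446
13.7670 5.0831 1.1227 0.0981 0.0000
18.8584 8.5701 2.2154 0.2158 0.0000 0.0000
23.5640 13.7670 4.3137 0.4748 0.0000 0.0000 0.0000
27.9129 18.8584 8.2582 1.0444 0.0000 0.0000 0.0000 0.0000
31.9323 23.5640 13.7670 2.2976 0.0000 0.0000 0.0000 0.0000 0.0000

Δt=0.09938  u=1.08200  d=0.92422  q=0.54106  discount=0.99051
step 8 (expiry): payoffs max(K−S,0) = 31.9323 23.5640 13.7670 2.2976 0.0000 0.0000 0.0000 0.0000 0.0000
step 7: (k=7,j=0): S=53.0371, (K−S)⁺=27.9129, hold=27.1443 ⇒ V=27.9129 exercise | (k=7,j=1): S=62.0916, (K−S)⁺=18.8584, hold=18.0898 ⇒ V=18.8584 exercise | (k=7,j=2): S=72.6918, (K−S)⁺=8.2582, hold=7.4896 ⇒ V=8.2582 exercise | (k=7,j=3): S=85.1018, (K−S)⁺=0.0000, hold=1.0444 ⇒ V=1.0444 continue | (k=7,j=4): S=99.6304, (K−S)⁺=0.0000, hold=0.0000 ⇒ V=0.0000 continue | (k=7,j=5): S=116.6393, (K−S)⁺=0.0000, hold=0.0000 ⇒ V=0.0000 continue | (k=7,j=6): S=136.5520, (K−S)⁺=0.0000, hold=0.0000 ⇒ V=0.0000 continue | (k=7,j=7): S=159.8641, (K−S)⁺=0.0000, hold=0.0000 ⇒ V=0.0000 continue  boundary S*=72.6918
step 6: (k=6,j=0): S=57.3860, (K−S)⁺=23.5640, hold=22.7954 ⇒ V=23.5640 exercise | (k=6,j=1): S=67.1830, (K−S)⁺=13.7670, hold=12.9984 ⇒ V=13.7670 exercise | (k=6,j=2): S=78.6524, (K−S)⁺=2.2976, hold=4.3137 ⇒ V=4.3137 continue | (k=6,j=3): S=92.0800, (K−S)⁺=0.0000, hold=0.4748 ⇒ V=0.4748 continue | (k=6,j=4): S=107.7999, (K−S)⁺=0.0000, hold=0.0000 ⇒ V=0.0000 continue | (k=6,j=5): S=126.2035, (K−S)⁺=0.0000, hold=0.0000 ⇒ V=0.0000 continue | (k=6,j=6): S=147.7490, (K−S)⁺=0.0000, hold=0.0000 ⇒ V=0.0000 continue  boundary S*=67.1830
step 5: (k=5,j=0): S=62.0916, (K−S)⁺=18.8584, hold=18.0898 ⇒ V=18.8584 exercise | (k=5,j=1): S=72.6918, (K−S)⁺=8.2582, hold=8.5701 ⇒ V=8.5701 continue | (k=5,j=2): S=85.1018, (K−S)⁺=0.0000, hold=2.2154 ⇒ V=2.2154 continue | (k=5,j=3): S=99.6304, (K−S)⁺=0.0000, hold=0.2158 ⇒ V=0.2158 continue | (k=5,j=4): S=116.6393, (K−S)⁺=0.0000, hold=0.0000 ⇒ V=0.0000 continue | (k=5,j=5): S=136.5520, (K−S)⁺=0.0000, hold=0.0000 ⇒ V=0.0000 continue  boundary S*=62.0916
step 4: (k=4,j=0): S=67.1830, (K−S)⁺=13.7670, hold=13.1656 ⇒ V=13.7670 exercise | (k=4,j=1): S=78.6524, (K−S)⁺=2.2976, hold=5.0831 ⇒ V=5.0831 continue | (k=4,j=2): S=92.0800, (K−S)⁺=0.0000, hold=1.1227 ⇒ V=1.1227 continue | (k=4,j=3): S=107.7999, (K−S)⁺=0.0000, hold=0.0981 ⇒ V=0.0981 continue | (k=4,j=4): S=126.2035, (K−S)⁺=0.0000, hold=0.0000 ⇒ V=0.0000 continue  boundary S*=67.1830
step 3: (k=3,j=0): S=72.6918, (K−S)⁺=8.2582, hold=8.9824 ⇒ V=8.9824 continue | (k=3,j=1): S=85.1018, (K−S)⁺=0.0000, hold=2.9124 ⇒ V=2.9124 continue | (k=3,j=2): S=99.6304, (K−S)⁺=0.0000, hold=0.5630 ⇒ V=0.5630 continue | (k=3,j=3): S=116.6393, (K−S)⁺=0.0000, hold=0.0446 ⇒ V=0.0446 continue  boundary S*=-
step 2: (k=2,j=0): S=78.6524, (K−S)⁺=2.2976, hold=5.6441 ⇒ V=5.6441 continue | (k=2,j=1): S=92.0800, (K−S)⁺=0.0000, hold=1.6256 ⇒ V=1.6256 continue | (k=2,j=2): S=107.7999, (K−S)⁺=0.0000, hold=0.2798 ⇒ V=0.2798 continue  boundary S*=-
step 1: (k=1,j=0): S=85.1018, (K−S)⁺=0.0000, hold=3.4369 ⇒ V=3.4369 continue | (k=1,j=1): S=99.6304, (K−S)⁺=0.0000, hold=0.8889 ⇒ V=0.8889 continue  boundary S*=-
step 0: (k=0,j=0): S=92.0800, (K−S)⁺=0.0000, hold=2.0388 ⇒ V=2.0388 continue  boundary S*=-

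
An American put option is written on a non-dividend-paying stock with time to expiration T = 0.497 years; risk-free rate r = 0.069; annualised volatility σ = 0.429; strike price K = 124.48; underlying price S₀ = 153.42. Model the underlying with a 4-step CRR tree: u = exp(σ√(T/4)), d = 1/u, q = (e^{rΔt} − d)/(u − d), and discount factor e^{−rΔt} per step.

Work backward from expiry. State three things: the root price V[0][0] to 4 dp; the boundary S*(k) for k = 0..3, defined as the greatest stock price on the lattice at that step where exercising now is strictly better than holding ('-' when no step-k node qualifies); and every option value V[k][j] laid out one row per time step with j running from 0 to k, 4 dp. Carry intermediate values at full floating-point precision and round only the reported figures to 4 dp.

params: Δt=0.12425 u=1.16325 d=0.85966 q=0.49063 e^(-rΔt)=0.99146
t_4 payoffs: 40.6908 11.1004 0.0000 0.0000 0.0000
t_3: node(3,0) S=97.4679 payoff=27.0121 vs cont=25.9495 → 27.0121 [stop]  node(3,1) S=131.8890 payoff=0.0000 vs cont=5.6059 → 5.6059 [wait]  node(3,2) S=178.4660 payoff=0.0000 vs cont=0.0000 → 0.0000 [wait]  node(3,3) S=241.4918 payoff=0.0000 vs cont=0.0000 → 0.0000 [wait]  ⇒ S*(3)=97.4679
t_2: node(2,0) S=113.3796 payoff=11.1004 vs cont=16.3687 → 16.3687 [wait]  node(2,1) S=153.4200 payoff=0.0000 vs cont=2.8311 → 2.8311 [wait]  node(2,2) S=207.6007 payoff=0.0000 vs cont=0.0000 → 0.0000 [wait]  ⇒ S*(2)=-
t_1: node(1,0) S=131.8890 payoff=0.0000 vs cont=9.6438 → 9.6438 [wait]  node(1,1) S=178.4660 payoff=0.0000 vs cont=1.4298 → 1.4298 [wait]  ⇒ S*(1)=-
t_0: node(0,0) S=153.4200 payoff=0.0000 vs cont=5.5658 → 5.5658 [wait]  ⇒ S*(0)=-

price = 5.5658
boundary = - - - 97.4679
tree:
5.5658
9.6438 1.4298
16.3687 2.8311 0.0000
27.0121 5.6059 0.0000 0.0000
40.6908 11.1004 0.0000 0.0000 0.0000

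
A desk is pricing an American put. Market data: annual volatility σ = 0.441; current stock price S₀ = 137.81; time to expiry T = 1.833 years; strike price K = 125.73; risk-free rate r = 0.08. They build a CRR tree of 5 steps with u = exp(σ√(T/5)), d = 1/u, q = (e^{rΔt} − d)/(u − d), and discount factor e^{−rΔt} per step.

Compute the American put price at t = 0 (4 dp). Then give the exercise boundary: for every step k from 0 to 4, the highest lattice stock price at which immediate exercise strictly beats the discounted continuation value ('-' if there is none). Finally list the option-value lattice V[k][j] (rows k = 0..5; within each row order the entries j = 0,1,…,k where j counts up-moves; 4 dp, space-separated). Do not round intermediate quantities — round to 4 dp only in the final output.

params: Δt=0.36660 u=1.30606 d=0.76566 q=0.48872 e^(-rΔt)=0.97110
t_5 payoffs: 89.4668 63.8726 20.2141 0.0000 0.0000 0.0000
t_4: node(4,0) S=47.3619 payoff=78.3681 vs cont=74.7342 → 78.3681 [stop]  node(4,1) S=80.7895 payoff=44.9405 vs cont=41.3066 → 44.9405 [stop]  node(4,2) S=137.8100 payoff=0.0000 vs cont=10.0365 → 10.0365 [wait]  node(4,3) S=235.0751 payoff=0.0000 vs cont=0.0000 → 0.0000 [wait]  node(4,4) S=400.9889 payoff=0.0000 vs cont=0.0000 → 0.0000 [wait]  ⇒ S*(4)=80.7895
t_3: node(3,0) S=61.8574 payoff=63.8726 vs cont=60.2387 → 63.8726 [stop]  node(3,1) S=105.5159 payoff=20.2141 vs cont=27.0765 → 27.0765 [wait]  node(3,2) S=179.9880 payoff=0.0000 vs cont=4.9832 → 4.9832 [wait]  node(3,3) S=307.0220 payoff=0.0000 vs cont=0.0000 → 0.0000 [wait]  ⇒ S*(3)=61.8574
t_2: node(2,0) S=80.7895 payoff=44.9405 vs cont=44.5635 → 44.9405 [stop]  node(2,1) S=137.8100 payoff=0.0000 vs cont=15.8087 → 15.8087 [wait]  node(2,2) S=235.0751 payoff=0.0000 vs cont=2.4742 → 2.4742 [wait]  ⇒ S*(2)=80.7895
t_1: node(1,0) S=105.5159 payoff=20.2141 vs cont=29.8159 → 29.8159 [wait]  node(1,1) S=179.9880 payoff=0.0000 vs cont=9.0234 → 9.0234 [wait]  ⇒ S*(1)=-
t_0: node(0,0) S=137.8100 payoff=0.0000 vs cont=19.0862 → 19.0862 [wait]  ⇒ S*(0)=-

price = 19.0862
boundary = - - 80.7895 61.8574 80.7895
tree:
19.0862
29.8159 9.0234
44.9405 15.8087 2.4742
63.8726 27.0765 4.9832 0.0000
78.3681 44.9405 10.0365 0.0000 0.0000
89.4668 63.8726 20.2141 0.0000 0.0000 0.0000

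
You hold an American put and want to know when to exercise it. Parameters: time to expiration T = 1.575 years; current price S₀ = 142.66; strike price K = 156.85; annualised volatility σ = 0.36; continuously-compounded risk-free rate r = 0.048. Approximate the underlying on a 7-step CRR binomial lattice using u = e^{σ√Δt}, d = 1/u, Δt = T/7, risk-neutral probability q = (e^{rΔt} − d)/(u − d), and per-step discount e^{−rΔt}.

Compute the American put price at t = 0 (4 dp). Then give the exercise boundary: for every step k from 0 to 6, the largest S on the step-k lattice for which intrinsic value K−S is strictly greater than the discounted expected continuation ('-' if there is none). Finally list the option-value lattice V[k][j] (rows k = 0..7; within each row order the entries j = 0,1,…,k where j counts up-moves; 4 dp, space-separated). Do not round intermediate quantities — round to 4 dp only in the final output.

params: Δt=0.22500 u=1.18621 d=0.84302 q=0.48905 e^(-rΔt)=0.98926
t_7 payoffs: 113.6810 96.1072 71.3792 36.5846 0.0000 0.0000 0.0000 0.0000
t_6: node(6,0) S=51.2075 payoff=105.6425 vs cont=103.9576 → 105.6425 [stop]  node(6,1) S=72.0537 payoff=84.7963 vs cont=83.1114 → 84.7963 [stop]  node(6,2) S=101.3863 payoff=55.4637 vs cont=53.7788 → 55.4637 [stop]  node(6,3) S=142.6600 payoff=14.1900 vs cont=18.4920 → 18.4920 [wait]  node(6,4) S=200.7359 payoff=0.0000 vs cont=0.0000 → 0.0000 [wait]  node(6,5) S=282.4541 payoff=0.0000 vs cont=0.0000 → 0.0000 [wait]  node(6,6) S=397.4393 payoff=0.0000 vs cont=0.0000 → 0.0000 [wait]  ⇒ S*(6)=101.3863
t_5: node(5,0) S=60.7428 payoff=96.1072 vs cont=94.4223 → 96.1072 [stop]  node(5,1) S=85.4708 payoff=71.3792 vs cont=69.6943 → 71.3792 [stop]  node(5,2) S=120.2654 payoff=36.5846 vs cont=36.9810 → 36.9810 [wait]  node(5,3) S=169.2247 payoff=0.0000 vs cont=9.3469 → 9.3469 [wait]  node(5,4) S=238.1149 payoff=0.0000 vs cont=0.0000 → 0.0000 [wait]  node(5,5) S=335.0498 payoff=0.0000 vs cont=0.0000 → 0.0000 [wait]  ⇒ S*(5)=85.4708
t_4: node(4,0) S=72.0537 payoff=84.7963 vs cont=83.1114 → 84.7963 [stop]  node(4,1) S=101.3863 payoff=55.4637 vs cont=53.9706 → 55.4637 [stop]  node(4,2) S=142.6600 payoff=14.1900 vs cont=23.2144 → 23.2144 [wait]  node(4,3) S=200.7359 payoff=0.0000 vs cont=4.7245 → 4.7245 [wait]  node(4,4) S=282.4541 payoff=0.0000 vs cont=0.0000 → 0.0000 [wait]  ⇒ S*(4)=101.3863
t_3: node(3,0) S=85.4708 payoff=71.3792 vs cont=69.6943 → 71.3792 [stop]  node(3,1) S=120.2654 payoff=36.5846 vs cont=39.2657 → 39.2657 [wait]  node(3,2) S=169.2247 payoff=0.0000 vs cont=14.0196 → 14.0196 [wait]  node(3,3) S=238.1149 payoff=0.0000 vs cont=2.3880 → 2.3880 [wait]  ⇒ S*(3)=85.4708
t_2: node(2,0) S=101.3863 payoff=55.4637 vs cont=55.0759 → 55.4637 [stop]  node(2,1) S=142.6600 payoff=14.1900 vs cont=26.6299 → 26.6299 [wait]  node(2,2) S=200.7359 payoff=0.0000 vs cont=8.2417 → 8.2417 [wait]  ⇒ S*(2)=101.3863
t_1: node(1,0) S=120.2654 payoff=36.5846 vs cont=40.9181 → 40.9181 [wait]  node(1,1) S=169.2247 payoff=0.0000 vs cont=17.4476 → 17.4476 [wait]  ⇒ S*(1)=-
t_0: node(0,0) S=142.6600 payoff=14.1900 vs cont=29.1236 → 29.1236 [wait]  ⇒ S*(0)=-

price = 29.1236
boundary = - - 101.3863 85.4708 101.3863 85.4708 101.3863
tree:
29.1236
40.9181 17.4476
55.4637 26.6299 8.2417
71.3792 39.2657 14.0196 2.3880
84.7963 55.4637 23.2144 4.7245 0.0000
96.1072 71.3792 36.9810 9.3469 0.0000 0.0000
105.6425 84.7963 55.4637 18.4920 0.0000 0.0000 0.0000
113.6810 96.1072 71.3792 36.5846 0.0000 0.0000 0.0000 0.0000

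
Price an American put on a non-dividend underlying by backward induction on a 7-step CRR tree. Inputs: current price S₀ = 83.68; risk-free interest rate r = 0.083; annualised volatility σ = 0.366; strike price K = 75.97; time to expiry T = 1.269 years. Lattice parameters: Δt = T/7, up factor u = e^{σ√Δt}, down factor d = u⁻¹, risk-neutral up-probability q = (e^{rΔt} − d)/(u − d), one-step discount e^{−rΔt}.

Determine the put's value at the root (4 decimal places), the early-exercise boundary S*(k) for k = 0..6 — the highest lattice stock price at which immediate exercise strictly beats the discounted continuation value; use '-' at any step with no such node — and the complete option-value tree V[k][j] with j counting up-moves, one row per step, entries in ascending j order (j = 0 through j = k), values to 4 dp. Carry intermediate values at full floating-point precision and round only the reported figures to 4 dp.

price = 6.9719
boundary = - - - 52.4310 44.8652 52.4310 61.2725
tree:
6.9719
10.8064 3.4888
16.2448 5.8937 1.2780
23.5390 9.7077 2.3984 0.2378
31.1048 15.4674 4.4530 0.4922 0.0000
37.5788 23.5390 8.1590 1.0188 0.0000 0.0000
43.1186 31.1048 14.6975 2.1087 0.0000 0.0000 0.0000
47.8590 37.5788 23.5390 4.3649 0.0000 0.0000 0.0000 0.0000

params: Δt=0.18129 u=1.16863 d=0.85570 q=0.50957 e^(-rΔt)=0.98507
t_7 payoffs: 47.8590 37.5788 23.5390 4.3649 0.0000 0.0000 0.0000 0.0000
t_6: node(6,0) S=32.8514 payoff=43.1186 vs cont=41.9841 → 43.1186 [stop]  node(6,1) S=44.8652 payoff=31.1048 vs cont=29.9702 → 31.1048 [stop]  node(6,2) S=61.2725 payoff=14.6975 vs cont=13.5629 → 14.6975 [stop]  node(6,3) S=83.6800 payoff=0.0000 vs cont=2.1087 → 2.1087 [wait]  node(6,4) S=114.2819 payoff=0.0000 vs cont=0.0000 → 0.0000 [wait]  node(6,5) S=156.0750 payoff=0.0000 vs cont=0.0000 → 0.0000 [wait]  node(6,6) S=213.1520 payoff=0.0000 vs cont=0.0000 → 0.0000 [wait]  ⇒ S*(6)=61.2725
t_5: node(5,0) S=38.3912 payoff=37.5788 vs cont=36.4442 → 37.5788 [stop]  node(5,1) S=52.4310 payoff=23.5390 vs cont=22.4045 → 23.5390 [stop]  node(5,2) S=71.6051 payoff=4.3649 vs cont=8.1590 → 8.1590 [wait]  node(5,3) S=97.7912 payoff=0.0000 vs cont=1.0188 → 1.0188 [wait]  node(5,4) S=133.5536 payoff=0.0000 vs cont=0.0000 → 0.0000 [wait]  node(5,5) S=182.3944 payoff=0.0000 vs cont=0.0000 → 0.0000 [wait]  ⇒ S*(5)=52.4310
t_4: node(4,0) S=44.8652 payoff=31.1048 vs cont=29.9702 → 31.1048 [stop]  node(4,1) S=61.2725 payoff=14.6975 vs cont=15.4674 → 15.4674 [wait]  node(4,2) S=83.6800 payoff=0.0000 vs cont=4.4530 → 4.4530 [wait]  node(4,3) S=114.2819 payoff=0.0000 vs cont=0.4922 → 0.4922 [wait]  node(4,4) S=156.0750 payoff=0.0000 vs cont=0.0000 → 0.0000 [wait]  ⇒ S*(4)=44.8652
t_3: node(3,0) S=52.4310 payoff=23.5390 vs cont=22.7910 → 23.5390 [stop]  node(3,1) S=71.6051 payoff=4.3649 vs cont=9.7077 → 9.7077 [wait]  node(3,2) S=97.7912 payoff=0.0000 vs cont=2.3984 → 2.3984 [wait]  node(3,3) S=133.5536 payoff=0.0000 vs cont=0.2378 → 0.2378 [wait]  ⇒ S*(3)=52.4310
t_2: node(2,0) S=61.2725 payoff=14.6975 vs cont=16.2448 → 16.2448 [wait]  node(2,1) S=83.6800 payoff=0.0000 vs cont=5.8937 → 5.8937 [wait]  node(2,2) S=114.2819 payoff=0.0000 vs cont=1.2780 → 1.2780 [wait]  ⇒ S*(2)=-
t_1: node(1,0) S=71.6051 payoff=4.3649 vs cont=10.8064 → 10.8064 [wait]  node(1,1) S=97.7912 payoff=0.0000 vs cont=3.4888 → 3.4888 [wait]  ⇒ S*(1)=-
t_0: node(0,0) S=83.6800 payoff=0.0000 vs cont=6.9719 → 6.9719 [wait]  ⇒ S*(0)=-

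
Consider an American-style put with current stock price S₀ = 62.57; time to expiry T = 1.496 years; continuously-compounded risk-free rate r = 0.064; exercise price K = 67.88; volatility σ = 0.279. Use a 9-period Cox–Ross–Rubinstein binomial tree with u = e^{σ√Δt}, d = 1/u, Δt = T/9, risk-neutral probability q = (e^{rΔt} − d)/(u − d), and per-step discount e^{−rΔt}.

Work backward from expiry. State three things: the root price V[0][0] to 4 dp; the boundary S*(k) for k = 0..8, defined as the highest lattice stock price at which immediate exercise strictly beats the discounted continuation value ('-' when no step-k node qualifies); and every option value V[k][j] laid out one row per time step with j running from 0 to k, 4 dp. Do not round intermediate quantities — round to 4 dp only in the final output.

Δt=0.16622, u=1.12047, d=0.89248, q=0.51850, disc=e^(-rΔt)=0.98942
k=9 terminal: V=max(K-S,0) → 45.4019 39.6597 32.4507 23.4001 12.0374 0.0000 0.0000 0.0000 0.0000 0.0000
k=8: j=0 S=25.1861 intr=42.6939 cont=41.9756 V=42.6939[EX]; j=1 S=31.6200 intr=36.2600 cont=35.5417 V=36.2600[EX]; j=2 S=39.6975 intr=28.1825 cont=27.4642 V=28.1825[EX]; j=3 S=49.8385 intr=18.0415 cont=17.3232 V=18.0415[EX]; j=4 S=62.5700 intr=5.3100 cont=5.7346 V=5.7346[hold]; j=5 S=78.5539 intr=0.0000 cont=0.0000 V=0.0000[hold]; j=6 S=98.6209 intr=0.0000 cont=0.0000 V=0.0000[hold]; j=7 S=123.8142 intr=0.0000 cont=0.0000 V=0.0000[hold]; j=8 S=155.4432 intr=0.0000 cont=0.0000 V=0.0000[hold]  S*(8)=49.8385
k=7: j=0 S=28.2203 intr=39.6597 cont=38.9414 V=39.6597[EX]; j=1 S=35.4293 intr=32.4507 cont=31.7324 V=32.4507[EX]; j=2 S=44.4799 intr=23.4001 cont=22.6818 V=23.4001[EX]; j=3 S=55.8426 intr=12.0374 cont=11.5370 V=12.0374[EX]; j=4 S=70.1079 intr=0.0000 cont=2.7320 V=2.7320[hold]; j=5 S=88.0173 intr=0.0000 cont=0.0000 V=0.0000[hold]; j=6 S=110.5019 intr=0.0000 cont=0.0000 V=0.0000[hold]; j=7 S=138.7302 intr=0.0000 cont=0.0000 V=0.0000[hold]  S*(7)=55.8426
k=6: j=0 S=31.6200 intr=36.2600 cont=35.5417 V=36.2600[EX]; j=1 S=39.6975 intr=28.1825 cont=27.4642 V=28.1825[EX]; j=2 S=49.8385 intr=18.0415 cont=17.3232 V=18.0415[EX]; j=3 S=62.5700 intr=5.3100 cont=7.1362 V=7.1362[hold]; j=4 S=78.5539 intr=0.0000 cont=1.3015 V=1.3015[hold]; j=5 S=98.6209 intr=0.0000 cont=0.0000 V=0.0000[hold]; j=6 S=123.8142 intr=0.0000 cont=0.0000 V=0.0000[hold]  S*(6)=49.8385
k=5: j=0 S=35.4293 intr=32.4507 cont=31.7324 V=32.4507[EX]; j=1 S=44.4799 intr=23.4001 cont=22.6818 V=23.4001[EX]; j=2 S=55.8426 intr=12.0374 cont=12.2560 V=12.2560[hold]; j=3 S=70.1079 intr=0.0000 cont=4.0674 V=4.0674[hold]; j=4 S=88.0173 intr=0.0000 cont=0.6200 V=0.6200[hold]; j=5 S=110.5019 intr=0.0000 cont=0.0000 V=0.0000[hold]  S*(5)=44.4799
k=4: j=0 S=39.6975 intr=28.1825 cont=27.4642 V=28.1825[EX]; j=1 S=49.8385 intr=18.0415 cont=17.4354 V=18.0415[EX]; j=2 S=62.5700 intr=5.3100 cont=7.9254 V=7.9254[hold]; j=3 S=78.5539 intr=0.0000 cont=2.2558 V=2.2558[hold]; j=4 S=98.6209 intr=0.0000 cont=0.2954 V=0.2954[hold]  S*(4)=49.8385
k=3: j=0 S=44.4799 intr=23.4001 cont=22.6818 V=23.4001[EX]; j=1 S=55.8426 intr=12.0374 cont=12.6609 V=12.6609[hold]; j=2 S=70.1079 intr=0.0000 cont=4.9330 V=4.9330[hold]; j=3 S=88.0173 intr=0.0000 cont=1.2262 V=1.2262[hold]  S*(3)=44.4799
k=2: j=0 S=49.8385 intr=18.0415 cont=17.6431 V=18.0415[EX]; j=1 S=62.5700 intr=5.3100 cont=8.5623 V=8.5623[hold]; j=2 S=78.5539 intr=0.0000 cont=2.9791 V=2.9791[hold]  S*(2)=49.8385
k=1: j=0 S=55.8426 intr=12.0374 cont=12.9876 V=12.9876[hold]; j=1 S=70.1079 intr=0.0000 cont=5.6075 V=5.6075[hold]  S*(1)=-
k=0: j=0 S=62.5700 intr=5.3100 cont=9.0641 V=9.0641[hold]  S*(0)=-

price = 9.0641
boundary = - - 49.8385 44.4799 49.8385 44.4799 49.8385 55.8426 49.8385
tree:
9.0641
12.9876 5.6075
18.0415 8.5623 2.9791
23.4001 12.6609 4.9330 1.2262
28.1825 18.0415 7.9254 2.2558 0.2954
32.4507 23.4001 12.2560 4.0674 0.6200 0.0000
36.2600 28.1825 18.0415 7.1362 1.3015 0.0000 0.0000
39.6597 32.4507 23.4001 12.0374 2.7320 0.0000 0.0000 0.0000
42.6939 36.2600 28.1825 18.0415 5.7346 0.0000 0.0000 0.0000 0.0000
45.4019 39.6597 32.4507 23.4001 12.0374 0.0000 0.0000 0.0000 0.0000 0.0000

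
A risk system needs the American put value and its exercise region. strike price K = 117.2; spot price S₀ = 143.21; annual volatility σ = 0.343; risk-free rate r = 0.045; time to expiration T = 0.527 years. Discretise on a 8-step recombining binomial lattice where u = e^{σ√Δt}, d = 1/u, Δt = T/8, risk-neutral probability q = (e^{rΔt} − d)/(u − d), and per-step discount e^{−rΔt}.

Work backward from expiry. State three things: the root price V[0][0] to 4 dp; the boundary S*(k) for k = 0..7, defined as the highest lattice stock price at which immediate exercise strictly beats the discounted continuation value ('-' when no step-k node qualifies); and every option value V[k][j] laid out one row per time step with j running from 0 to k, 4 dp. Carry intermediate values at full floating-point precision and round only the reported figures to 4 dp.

price = 3.1269
boundary = - - - - - 92.2164 84.4452 92.2164
tree:
3.1269
5.0279 1.2050
7.8974 2.1287 0.2693
12.0528 3.7028 0.5347 0.0000
17.7475 6.3118 1.0616 0.0000 0.0000
24.9836 10.4672 2.1078 0.0000 0.0000 0.0000
32.7548 16.6827 4.1849 0.0000 0.0000 0.0000 0.0000
39.8710 24.9836 8.3090 0.0000 0.0000 0.0000 0.0000 0.0000
46.3876 32.7548 16.4973 0.0000 0.0000 0.0000 0.0000 0.0000 0.0000

Δt=0.06588, u=1.09203, d=0.91573, q=0.49485, disc=e^(-rΔt)=0.99704
k=8 terminal: V=max(K-S,0) → 46.3876 32.7548 16.4973 0.0000 0.0000 0.0000 0.0000 0.0000 0.0000
k=7: j=0 S=77.3290 intr=39.8710 cont=39.5241 V=39.8710[EX]; j=1 S=92.2164 intr=24.9836 cont=24.6367 V=24.9836[EX]; j=2 S=109.9700 intr=7.2300 cont=8.3090 V=8.3090[hold]; j=3 S=131.1415 intr=0.0000 cont=0.0000 V=0.0000[hold]; j=4 S=156.3891 intr=0.0000 cont=0.0000 V=0.0000[hold]; j=5 S=186.4973 intr=0.0000 cont=0.0000 V=0.0000[hold]; j=6 S=222.4019 intr=0.0000 cont=0.0000 V=0.0000[hold]; j=7 S=265.2190 intr=0.0000 cont=0.0000 V=0.0000[hold]  S*(7)=92.2164
k=6: j=0 S=84.4452 intr=32.7548 cont=32.4079 V=32.7548[EX]; j=1 S=100.7027 intr=16.4973 cont=16.6827 V=16.6827[hold]; j=2 S=120.0901 intr=0.0000 cont=4.1849 V=4.1849[hold]; j=3 S=143.2100 intr=0.0000 cont=0.0000 V=0.0000[hold]; j=4 S=170.7809 intr=0.0000 cont=0.0000 V=0.0000[hold]; j=5 S=203.6599 intr=0.0000 cont=0.0000 V=0.0000[hold]; j=6 S=242.8687 intr=0.0000 cont=0.0000 V=0.0000[hold]  S*(6)=84.4452
k=5: j=0 S=92.2164 intr=24.9836 cont=24.7282 V=24.9836[EX]; j=1 S=109.9700 intr=7.2300 cont=10.4672 V=10.4672[hold]; j=2 S=131.1415 intr=0.0000 cont=2.1078 V=2.1078[hold]; j=3 S=156.3891 intr=0.0000 cont=0.0000 V=0.0000[hold]; j=4 S=186.4973 intr=0.0000 cont=0.0000 V=0.0000[hold]; j=5 S=222.4019 intr=0.0000 cont=0.0000 V=0.0000[hold]  S*(5)=92.2164
k=4: j=0 S=100.7027 intr=16.4973 cont=17.7475 V=17.7475[hold]; j=1 S=120.0901 intr=0.0000 cont=6.3118 V=6.3118[hold]; j=2 S=143.2100 intr=0.0000 cont=1.0616 V=1.0616[hold]; j=3 S=170.7809 intr=0.0000 cont=0.0000 V=0.0000[hold]; j=4 S=203.6599 intr=0.0000 cont=0.0000 V=0.0000[hold]  S*(4)=-
k=3: j=0 S=109.9700 intr=7.2300 cont=12.0528 V=12.0528[hold]; j=1 S=131.1415 intr=0.0000 cont=3.7028 V=3.7028[hold]; j=2 S=156.3891 intr=0.0000 cont=0.5347 V=0.5347[hold]; j=3 S=186.4973 intr=0.0000 cont=0.0000 V=0.0000[hold]  S*(3)=-
k=2: j=0 S=120.0901 intr=0.0000 cont=7.8974 V=7.8974[hold]; j=1 S=143.2100 intr=0.0000 cont=2.1287 V=2.1287[hold]; j=2 S=170.7809 intr=0.0000 cont=0.2693 V=0.2693[hold]  S*(2)=-
k=1: j=0 S=131.1415 intr=0.0000 cont=5.0279 V=5.0279[hold]; j=1 S=156.3891 intr=0.0000 cont=1.2050 V=1.2050[hold]  S*(1)=-
k=0: j=0 S=143.2100 intr=0.0000 cont=3.1269 V=3.1269[hold]  S*(0)=-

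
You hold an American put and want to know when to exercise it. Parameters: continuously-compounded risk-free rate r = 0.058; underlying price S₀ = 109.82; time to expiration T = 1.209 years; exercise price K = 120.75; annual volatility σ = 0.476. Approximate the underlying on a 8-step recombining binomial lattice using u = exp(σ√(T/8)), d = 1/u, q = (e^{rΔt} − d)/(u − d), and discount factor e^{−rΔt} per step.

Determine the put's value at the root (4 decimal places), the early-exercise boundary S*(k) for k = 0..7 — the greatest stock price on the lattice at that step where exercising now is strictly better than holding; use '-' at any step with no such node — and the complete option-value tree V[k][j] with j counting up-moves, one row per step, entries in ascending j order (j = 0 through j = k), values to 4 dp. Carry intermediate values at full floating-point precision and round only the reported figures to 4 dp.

price = 26.0470
boundary = - - - 63.0363 52.3874 63.0363 75.8498 91.2679
tree:
26.0470
35.0370 16.6909
45.7213 23.9928 9.0093
57.7137 33.4429 14.0955 3.6103
68.3626 44.9203 21.5015 6.2521 0.7864
77.2125 57.7137 31.7508 10.6838 1.5184 0.0000
84.5674 68.3626 44.9002 17.9489 2.9318 0.0000 0.0000
90.6798 77.2125 57.7137 29.4821 5.6608 0.0000 0.0000 0.0000
95.7596 84.5674 68.3626 44.9002 10.9300 0.0000 0.0000 0.0000 0.0000

Δt=0.15113, u=1.20327, d=0.83107, q=0.47752, disc=e^(-rΔt)=0.99127
k=8 terminal: V=max(K-S,0) → 95.7596 84.5674 68.3626 44.9002 10.9300 0.0000 0.0000 0.0000 0.0000
k=7: j=0 S=30.0702 intr=90.6798 cont=89.6260 V=90.6798[EX]; j=1 S=43.5375 intr=77.2125 cont=76.1587 V=77.2125[EX]; j=2 S=63.0363 intr=57.7137 cont=56.6599 V=57.7137[EX]; j=3 S=91.2679 intr=29.4821 cont=28.4284 V=29.4821[EX]; j=4 S=132.1433 intr=0.0000 cont=5.6608 V=5.6608[hold]; j=5 S=191.3252 intr=0.0000 cont=0.0000 V=0.0000[hold]; j=6 S=277.0126 intr=0.0000 cont=0.0000 V=0.0000[hold]; j=7 S=401.0760 intr=0.0000 cont=0.0000 V=0.0000[hold]  S*(7)=91.2679
k=6: j=0 S=36.1826 intr=84.5674 cont=83.5136 V=84.5674[EX]; j=1 S=52.3874 intr=68.3626 cont=67.3088 V=68.3626[EX]; j=2 S=75.8498 intr=44.9002 cont=43.8465 V=44.9002[EX]; j=3 S=109.8200 intr=10.9300 cont=17.9489 V=17.9489[hold]; j=4 S=159.0042 intr=0.0000 cont=2.9318 V=2.9318[hold]; j=5 S=230.2162 intr=0.0000 cont=0.0000 V=0.0000[hold]; j=6 S=333.3213 intr=0.0000 cont=0.0000 V=0.0000[hold]  S*(6)=75.8498
k=5: j=0 S=43.5375 intr=77.2125 cont=76.1587 V=77.2125[EX]; j=1 S=63.0363 intr=57.7137 cont=56.6599 V=57.7137[EX]; j=2 S=91.2679 intr=29.4821 cont=31.7508 V=31.7508[hold]; j=3 S=132.1433 intr=0.0000 cont=10.6838 V=10.6838[hold]; j=4 S=191.3252 intr=0.0000 cont=1.5184 V=1.5184[hold]; j=5 S=277.0126 intr=0.0000 cont=0.0000 V=0.0000[hold]  S*(5)=63.0363
k=4: j=0 S=52.3874 intr=68.3626 cont=67.3088 V=68.3626[EX]; j=1 S=75.8498 intr=44.9002 cont=44.9203 V=44.9203[hold]; j=2 S=109.8200 intr=10.9300 cont=21.5015 V=21.5015[hold]; j=3 S=159.0042 intr=0.0000 cont=6.2521 V=6.2521[hold]; j=4 S=230.2162 intr=0.0000 cont=0.7864 V=0.7864[hold]  S*(4)=52.3874
k=3: j=0 S=63.0363 intr=57.7137 cont=56.6695 V=57.7137[EX]; j=1 S=91.2679 intr=29.4821 cont=33.4429 V=33.4429[hold]; j=2 S=132.1433 intr=0.0000 cont=14.0955 V=14.0955[hold]; j=3 S=191.3252 intr=0.0000 cont=3.6103 V=3.6103[hold]  S*(3)=63.0363
k=2: j=0 S=75.8498 intr=44.9002 cont=45.7213 V=45.7213[hold]; j=1 S=109.8200 intr=10.9300 cont=23.9928 V=23.9928[hold]; j=2 S=159.0042 intr=0.0000 cont=9.0093 V=9.0093[hold]  S*(2)=-
k=1: j=0 S=91.2679 intr=29.4821 cont=35.0370 V=35.0370[hold]; j=1 S=132.1433 intr=0.0000 cont=16.6909 V=16.6909[hold]  S*(1)=-
k=0: j=0 S=109.8200 intr=10.9300 cont=26.0470 V=26.0470[hold]  S*(0)=-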